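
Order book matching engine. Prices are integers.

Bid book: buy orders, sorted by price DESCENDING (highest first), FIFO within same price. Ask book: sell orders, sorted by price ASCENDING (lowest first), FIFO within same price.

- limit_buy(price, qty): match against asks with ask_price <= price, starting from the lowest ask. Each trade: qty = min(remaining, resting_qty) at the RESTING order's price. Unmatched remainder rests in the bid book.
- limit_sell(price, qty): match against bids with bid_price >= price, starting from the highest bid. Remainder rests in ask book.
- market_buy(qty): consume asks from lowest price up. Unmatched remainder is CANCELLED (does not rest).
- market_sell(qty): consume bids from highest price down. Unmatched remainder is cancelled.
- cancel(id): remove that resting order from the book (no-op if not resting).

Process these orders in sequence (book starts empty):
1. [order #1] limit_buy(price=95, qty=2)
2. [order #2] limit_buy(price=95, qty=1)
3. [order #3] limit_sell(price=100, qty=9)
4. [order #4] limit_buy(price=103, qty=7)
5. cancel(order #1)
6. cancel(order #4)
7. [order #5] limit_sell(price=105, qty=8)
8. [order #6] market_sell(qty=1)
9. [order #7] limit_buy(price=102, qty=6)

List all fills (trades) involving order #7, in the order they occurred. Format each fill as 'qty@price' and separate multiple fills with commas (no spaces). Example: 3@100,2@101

After op 1 [order #1] limit_buy(price=95, qty=2): fills=none; bids=[#1:2@95] asks=[-]
After op 2 [order #2] limit_buy(price=95, qty=1): fills=none; bids=[#1:2@95 #2:1@95] asks=[-]
After op 3 [order #3] limit_sell(price=100, qty=9): fills=none; bids=[#1:2@95 #2:1@95] asks=[#3:9@100]
After op 4 [order #4] limit_buy(price=103, qty=7): fills=#4x#3:7@100; bids=[#1:2@95 #2:1@95] asks=[#3:2@100]
After op 5 cancel(order #1): fills=none; bids=[#2:1@95] asks=[#3:2@100]
After op 6 cancel(order #4): fills=none; bids=[#2:1@95] asks=[#3:2@100]
After op 7 [order #5] limit_sell(price=105, qty=8): fills=none; bids=[#2:1@95] asks=[#3:2@100 #5:8@105]
After op 8 [order #6] market_sell(qty=1): fills=#2x#6:1@95; bids=[-] asks=[#3:2@100 #5:8@105]
After op 9 [order #7] limit_buy(price=102, qty=6): fills=#7x#3:2@100; bids=[#7:4@102] asks=[#5:8@105]

Answer: 2@100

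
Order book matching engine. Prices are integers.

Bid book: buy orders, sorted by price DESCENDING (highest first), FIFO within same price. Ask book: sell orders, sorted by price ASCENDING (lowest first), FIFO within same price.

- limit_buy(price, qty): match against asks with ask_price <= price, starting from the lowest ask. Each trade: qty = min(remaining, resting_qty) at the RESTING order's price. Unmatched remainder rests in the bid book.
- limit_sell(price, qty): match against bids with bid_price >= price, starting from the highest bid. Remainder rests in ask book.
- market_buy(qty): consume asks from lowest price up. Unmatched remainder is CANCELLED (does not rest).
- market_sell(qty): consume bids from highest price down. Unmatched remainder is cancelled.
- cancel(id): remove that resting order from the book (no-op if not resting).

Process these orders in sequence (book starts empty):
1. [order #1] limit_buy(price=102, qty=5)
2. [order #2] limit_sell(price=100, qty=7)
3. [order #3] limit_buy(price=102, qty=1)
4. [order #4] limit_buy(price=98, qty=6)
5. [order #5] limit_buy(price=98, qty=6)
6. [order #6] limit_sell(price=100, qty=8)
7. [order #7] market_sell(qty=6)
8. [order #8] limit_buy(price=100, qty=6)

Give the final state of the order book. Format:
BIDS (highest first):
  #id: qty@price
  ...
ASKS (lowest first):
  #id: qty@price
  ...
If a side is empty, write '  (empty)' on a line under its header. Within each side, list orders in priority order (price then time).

After op 1 [order #1] limit_buy(price=102, qty=5): fills=none; bids=[#1:5@102] asks=[-]
After op 2 [order #2] limit_sell(price=100, qty=7): fills=#1x#2:5@102; bids=[-] asks=[#2:2@100]
After op 3 [order #3] limit_buy(price=102, qty=1): fills=#3x#2:1@100; bids=[-] asks=[#2:1@100]
After op 4 [order #4] limit_buy(price=98, qty=6): fills=none; bids=[#4:6@98] asks=[#2:1@100]
After op 5 [order #5] limit_buy(price=98, qty=6): fills=none; bids=[#4:6@98 #5:6@98] asks=[#2:1@100]
After op 6 [order #6] limit_sell(price=100, qty=8): fills=none; bids=[#4:6@98 #5:6@98] asks=[#2:1@100 #6:8@100]
After op 7 [order #7] market_sell(qty=6): fills=#4x#7:6@98; bids=[#5:6@98] asks=[#2:1@100 #6:8@100]
After op 8 [order #8] limit_buy(price=100, qty=6): fills=#8x#2:1@100 #8x#6:5@100; bids=[#5:6@98] asks=[#6:3@100]

Answer: BIDS (highest first):
  #5: 6@98
ASKS (lowest first):
  #6: 3@100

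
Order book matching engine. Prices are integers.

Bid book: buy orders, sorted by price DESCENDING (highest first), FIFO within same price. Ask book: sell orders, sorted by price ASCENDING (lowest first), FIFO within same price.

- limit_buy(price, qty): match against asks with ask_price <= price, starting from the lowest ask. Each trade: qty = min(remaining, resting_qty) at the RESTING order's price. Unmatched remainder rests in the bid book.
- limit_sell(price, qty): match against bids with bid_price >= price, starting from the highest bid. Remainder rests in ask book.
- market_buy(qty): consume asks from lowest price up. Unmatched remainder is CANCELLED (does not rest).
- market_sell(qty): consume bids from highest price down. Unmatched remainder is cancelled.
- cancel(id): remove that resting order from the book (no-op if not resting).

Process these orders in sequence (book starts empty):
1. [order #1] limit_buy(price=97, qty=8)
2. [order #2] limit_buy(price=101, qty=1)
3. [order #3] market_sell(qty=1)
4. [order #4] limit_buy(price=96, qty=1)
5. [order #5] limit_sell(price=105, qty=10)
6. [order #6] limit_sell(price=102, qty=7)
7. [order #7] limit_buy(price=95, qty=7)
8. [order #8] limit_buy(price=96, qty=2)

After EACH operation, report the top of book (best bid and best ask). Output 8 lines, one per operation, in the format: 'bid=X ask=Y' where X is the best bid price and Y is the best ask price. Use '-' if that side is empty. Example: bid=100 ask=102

Answer: bid=97 ask=-
bid=101 ask=-
bid=97 ask=-
bid=97 ask=-
bid=97 ask=105
bid=97 ask=102
bid=97 ask=102
bid=97 ask=102

Derivation:
After op 1 [order #1] limit_buy(price=97, qty=8): fills=none; bids=[#1:8@97] asks=[-]
After op 2 [order #2] limit_buy(price=101, qty=1): fills=none; bids=[#2:1@101 #1:8@97] asks=[-]
After op 3 [order #3] market_sell(qty=1): fills=#2x#3:1@101; bids=[#1:8@97] asks=[-]
After op 4 [order #4] limit_buy(price=96, qty=1): fills=none; bids=[#1:8@97 #4:1@96] asks=[-]
After op 5 [order #5] limit_sell(price=105, qty=10): fills=none; bids=[#1:8@97 #4:1@96] asks=[#5:10@105]
After op 6 [order #6] limit_sell(price=102, qty=7): fills=none; bids=[#1:8@97 #4:1@96] asks=[#6:7@102 #5:10@105]
After op 7 [order #7] limit_buy(price=95, qty=7): fills=none; bids=[#1:8@97 #4:1@96 #7:7@95] asks=[#6:7@102 #5:10@105]
After op 8 [order #8] limit_buy(price=96, qty=2): fills=none; bids=[#1:8@97 #4:1@96 #8:2@96 #7:7@95] asks=[#6:7@102 #5:10@105]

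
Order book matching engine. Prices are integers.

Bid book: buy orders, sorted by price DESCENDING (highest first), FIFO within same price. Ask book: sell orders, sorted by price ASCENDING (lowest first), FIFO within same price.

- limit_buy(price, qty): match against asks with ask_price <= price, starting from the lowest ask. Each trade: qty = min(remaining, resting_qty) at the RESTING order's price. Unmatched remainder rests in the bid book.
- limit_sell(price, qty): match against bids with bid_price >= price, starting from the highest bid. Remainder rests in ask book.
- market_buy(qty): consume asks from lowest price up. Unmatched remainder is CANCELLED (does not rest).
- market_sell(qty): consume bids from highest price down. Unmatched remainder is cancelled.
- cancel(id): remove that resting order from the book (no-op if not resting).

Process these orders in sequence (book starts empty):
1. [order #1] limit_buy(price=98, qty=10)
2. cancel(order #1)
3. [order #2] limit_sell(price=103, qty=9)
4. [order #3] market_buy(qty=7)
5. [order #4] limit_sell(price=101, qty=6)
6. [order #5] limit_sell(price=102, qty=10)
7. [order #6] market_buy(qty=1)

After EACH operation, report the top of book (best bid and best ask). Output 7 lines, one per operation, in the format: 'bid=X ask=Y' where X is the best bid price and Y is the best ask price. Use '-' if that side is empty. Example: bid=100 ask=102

After op 1 [order #1] limit_buy(price=98, qty=10): fills=none; bids=[#1:10@98] asks=[-]
After op 2 cancel(order #1): fills=none; bids=[-] asks=[-]
After op 3 [order #2] limit_sell(price=103, qty=9): fills=none; bids=[-] asks=[#2:9@103]
After op 4 [order #3] market_buy(qty=7): fills=#3x#2:7@103; bids=[-] asks=[#2:2@103]
After op 5 [order #4] limit_sell(price=101, qty=6): fills=none; bids=[-] asks=[#4:6@101 #2:2@103]
After op 6 [order #5] limit_sell(price=102, qty=10): fills=none; bids=[-] asks=[#4:6@101 #5:10@102 #2:2@103]
After op 7 [order #6] market_buy(qty=1): fills=#6x#4:1@101; bids=[-] asks=[#4:5@101 #5:10@102 #2:2@103]

Answer: bid=98 ask=-
bid=- ask=-
bid=- ask=103
bid=- ask=103
bid=- ask=101
bid=- ask=101
bid=- ask=101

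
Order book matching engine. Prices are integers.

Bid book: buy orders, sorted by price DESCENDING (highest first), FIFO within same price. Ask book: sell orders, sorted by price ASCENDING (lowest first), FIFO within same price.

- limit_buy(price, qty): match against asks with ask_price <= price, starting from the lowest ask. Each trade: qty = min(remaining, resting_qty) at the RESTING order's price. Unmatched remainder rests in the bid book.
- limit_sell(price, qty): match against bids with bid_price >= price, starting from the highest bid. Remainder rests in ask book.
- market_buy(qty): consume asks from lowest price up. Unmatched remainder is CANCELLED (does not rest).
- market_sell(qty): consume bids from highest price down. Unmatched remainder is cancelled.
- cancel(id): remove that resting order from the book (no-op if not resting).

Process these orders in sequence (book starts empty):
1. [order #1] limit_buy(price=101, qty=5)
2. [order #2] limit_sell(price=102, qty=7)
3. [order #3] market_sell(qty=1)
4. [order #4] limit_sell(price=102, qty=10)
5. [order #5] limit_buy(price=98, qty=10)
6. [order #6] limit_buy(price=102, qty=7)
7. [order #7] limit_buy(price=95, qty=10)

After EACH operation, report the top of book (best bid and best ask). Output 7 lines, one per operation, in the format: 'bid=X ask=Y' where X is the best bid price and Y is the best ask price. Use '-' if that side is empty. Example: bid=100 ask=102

Answer: bid=101 ask=-
bid=101 ask=102
bid=101 ask=102
bid=101 ask=102
bid=101 ask=102
bid=101 ask=102
bid=101 ask=102

Derivation:
After op 1 [order #1] limit_buy(price=101, qty=5): fills=none; bids=[#1:5@101] asks=[-]
After op 2 [order #2] limit_sell(price=102, qty=7): fills=none; bids=[#1:5@101] asks=[#2:7@102]
After op 3 [order #3] market_sell(qty=1): fills=#1x#3:1@101; bids=[#1:4@101] asks=[#2:7@102]
After op 4 [order #4] limit_sell(price=102, qty=10): fills=none; bids=[#1:4@101] asks=[#2:7@102 #4:10@102]
After op 5 [order #5] limit_buy(price=98, qty=10): fills=none; bids=[#1:4@101 #5:10@98] asks=[#2:7@102 #4:10@102]
After op 6 [order #6] limit_buy(price=102, qty=7): fills=#6x#2:7@102; bids=[#1:4@101 #5:10@98] asks=[#4:10@102]
After op 7 [order #7] limit_buy(price=95, qty=10): fills=none; bids=[#1:4@101 #5:10@98 #7:10@95] asks=[#4:10@102]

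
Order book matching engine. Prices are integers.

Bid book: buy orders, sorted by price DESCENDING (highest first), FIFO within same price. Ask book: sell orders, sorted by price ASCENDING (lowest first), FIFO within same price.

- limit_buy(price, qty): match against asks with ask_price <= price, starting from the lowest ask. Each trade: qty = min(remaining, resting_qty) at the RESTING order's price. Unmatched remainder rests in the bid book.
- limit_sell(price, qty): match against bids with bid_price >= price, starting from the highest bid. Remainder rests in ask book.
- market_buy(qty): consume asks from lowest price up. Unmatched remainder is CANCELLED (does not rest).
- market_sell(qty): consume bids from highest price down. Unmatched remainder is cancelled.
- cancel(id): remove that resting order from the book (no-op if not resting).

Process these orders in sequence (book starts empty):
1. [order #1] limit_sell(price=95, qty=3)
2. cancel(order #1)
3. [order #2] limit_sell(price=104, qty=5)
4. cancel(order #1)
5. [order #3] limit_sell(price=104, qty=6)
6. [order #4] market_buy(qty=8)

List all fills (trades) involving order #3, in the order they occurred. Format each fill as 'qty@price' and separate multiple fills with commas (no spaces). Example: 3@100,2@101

Answer: 3@104

Derivation:
After op 1 [order #1] limit_sell(price=95, qty=3): fills=none; bids=[-] asks=[#1:3@95]
After op 2 cancel(order #1): fills=none; bids=[-] asks=[-]
After op 3 [order #2] limit_sell(price=104, qty=5): fills=none; bids=[-] asks=[#2:5@104]
After op 4 cancel(order #1): fills=none; bids=[-] asks=[#2:5@104]
After op 5 [order #3] limit_sell(price=104, qty=6): fills=none; bids=[-] asks=[#2:5@104 #3:6@104]
After op 6 [order #4] market_buy(qty=8): fills=#4x#2:5@104 #4x#3:3@104; bids=[-] asks=[#3:3@104]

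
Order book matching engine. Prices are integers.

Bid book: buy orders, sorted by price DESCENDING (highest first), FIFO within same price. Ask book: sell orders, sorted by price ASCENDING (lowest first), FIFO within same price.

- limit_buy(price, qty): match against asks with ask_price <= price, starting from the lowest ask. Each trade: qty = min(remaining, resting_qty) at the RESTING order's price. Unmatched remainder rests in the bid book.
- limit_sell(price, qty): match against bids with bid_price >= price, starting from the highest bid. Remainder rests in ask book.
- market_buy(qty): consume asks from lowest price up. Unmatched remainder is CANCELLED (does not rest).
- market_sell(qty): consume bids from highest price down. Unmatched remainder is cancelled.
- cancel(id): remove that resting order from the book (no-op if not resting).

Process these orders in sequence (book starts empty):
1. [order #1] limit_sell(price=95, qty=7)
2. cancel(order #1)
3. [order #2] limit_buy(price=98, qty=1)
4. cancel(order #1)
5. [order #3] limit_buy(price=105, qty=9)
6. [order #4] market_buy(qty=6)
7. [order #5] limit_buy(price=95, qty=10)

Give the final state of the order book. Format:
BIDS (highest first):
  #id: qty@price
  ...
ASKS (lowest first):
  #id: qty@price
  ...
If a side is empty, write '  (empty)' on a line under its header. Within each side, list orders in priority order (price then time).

Answer: BIDS (highest first):
  #3: 9@105
  #2: 1@98
  #5: 10@95
ASKS (lowest first):
  (empty)

Derivation:
After op 1 [order #1] limit_sell(price=95, qty=7): fills=none; bids=[-] asks=[#1:7@95]
After op 2 cancel(order #1): fills=none; bids=[-] asks=[-]
After op 3 [order #2] limit_buy(price=98, qty=1): fills=none; bids=[#2:1@98] asks=[-]
After op 4 cancel(order #1): fills=none; bids=[#2:1@98] asks=[-]
After op 5 [order #3] limit_buy(price=105, qty=9): fills=none; bids=[#3:9@105 #2:1@98] asks=[-]
After op 6 [order #4] market_buy(qty=6): fills=none; bids=[#3:9@105 #2:1@98] asks=[-]
After op 7 [order #5] limit_buy(price=95, qty=10): fills=none; bids=[#3:9@105 #2:1@98 #5:10@95] asks=[-]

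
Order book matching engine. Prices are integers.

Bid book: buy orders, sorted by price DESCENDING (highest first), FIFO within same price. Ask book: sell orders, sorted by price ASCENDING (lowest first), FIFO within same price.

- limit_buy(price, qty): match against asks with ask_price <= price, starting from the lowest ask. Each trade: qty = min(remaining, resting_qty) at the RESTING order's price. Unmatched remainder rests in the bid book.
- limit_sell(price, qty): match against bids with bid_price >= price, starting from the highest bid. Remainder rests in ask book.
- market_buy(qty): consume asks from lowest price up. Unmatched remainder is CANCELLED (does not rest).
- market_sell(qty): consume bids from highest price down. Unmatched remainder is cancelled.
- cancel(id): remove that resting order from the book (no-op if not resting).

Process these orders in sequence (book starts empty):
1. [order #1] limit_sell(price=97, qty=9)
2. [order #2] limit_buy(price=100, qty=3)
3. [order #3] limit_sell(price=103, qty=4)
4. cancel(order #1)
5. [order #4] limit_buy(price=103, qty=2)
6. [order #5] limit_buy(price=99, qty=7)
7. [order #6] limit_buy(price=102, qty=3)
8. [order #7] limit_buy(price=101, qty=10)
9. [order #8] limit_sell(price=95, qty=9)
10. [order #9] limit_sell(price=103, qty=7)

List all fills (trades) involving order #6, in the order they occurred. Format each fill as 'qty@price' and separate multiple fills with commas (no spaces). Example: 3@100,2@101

Answer: 3@102

Derivation:
After op 1 [order #1] limit_sell(price=97, qty=9): fills=none; bids=[-] asks=[#1:9@97]
After op 2 [order #2] limit_buy(price=100, qty=3): fills=#2x#1:3@97; bids=[-] asks=[#1:6@97]
After op 3 [order #3] limit_sell(price=103, qty=4): fills=none; bids=[-] asks=[#1:6@97 #3:4@103]
After op 4 cancel(order #1): fills=none; bids=[-] asks=[#3:4@103]
After op 5 [order #4] limit_buy(price=103, qty=2): fills=#4x#3:2@103; bids=[-] asks=[#3:2@103]
After op 6 [order #5] limit_buy(price=99, qty=7): fills=none; bids=[#5:7@99] asks=[#3:2@103]
After op 7 [order #6] limit_buy(price=102, qty=3): fills=none; bids=[#6:3@102 #5:7@99] asks=[#3:2@103]
After op 8 [order #7] limit_buy(price=101, qty=10): fills=none; bids=[#6:3@102 #7:10@101 #5:7@99] asks=[#3:2@103]
After op 9 [order #8] limit_sell(price=95, qty=9): fills=#6x#8:3@102 #7x#8:6@101; bids=[#7:4@101 #5:7@99] asks=[#3:2@103]
After op 10 [order #9] limit_sell(price=103, qty=7): fills=none; bids=[#7:4@101 #5:7@99] asks=[#3:2@103 #9:7@103]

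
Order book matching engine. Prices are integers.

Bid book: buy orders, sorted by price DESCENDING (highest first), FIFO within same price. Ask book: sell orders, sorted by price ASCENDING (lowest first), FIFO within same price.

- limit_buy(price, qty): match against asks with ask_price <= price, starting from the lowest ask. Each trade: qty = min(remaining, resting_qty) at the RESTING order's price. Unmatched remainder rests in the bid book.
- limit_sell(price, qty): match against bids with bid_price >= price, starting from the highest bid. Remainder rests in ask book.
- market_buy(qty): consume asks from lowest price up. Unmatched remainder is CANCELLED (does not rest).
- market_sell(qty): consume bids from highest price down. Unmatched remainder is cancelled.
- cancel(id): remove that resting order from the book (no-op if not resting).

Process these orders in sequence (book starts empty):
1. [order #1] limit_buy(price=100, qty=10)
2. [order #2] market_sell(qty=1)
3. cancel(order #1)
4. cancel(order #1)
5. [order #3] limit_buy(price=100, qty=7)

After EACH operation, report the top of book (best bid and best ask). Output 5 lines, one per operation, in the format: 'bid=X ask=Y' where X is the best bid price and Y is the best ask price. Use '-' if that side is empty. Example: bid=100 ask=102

Answer: bid=100 ask=-
bid=100 ask=-
bid=- ask=-
bid=- ask=-
bid=100 ask=-

Derivation:
After op 1 [order #1] limit_buy(price=100, qty=10): fills=none; bids=[#1:10@100] asks=[-]
After op 2 [order #2] market_sell(qty=1): fills=#1x#2:1@100; bids=[#1:9@100] asks=[-]
After op 3 cancel(order #1): fills=none; bids=[-] asks=[-]
After op 4 cancel(order #1): fills=none; bids=[-] asks=[-]
After op 5 [order #3] limit_buy(price=100, qty=7): fills=none; bids=[#3:7@100] asks=[-]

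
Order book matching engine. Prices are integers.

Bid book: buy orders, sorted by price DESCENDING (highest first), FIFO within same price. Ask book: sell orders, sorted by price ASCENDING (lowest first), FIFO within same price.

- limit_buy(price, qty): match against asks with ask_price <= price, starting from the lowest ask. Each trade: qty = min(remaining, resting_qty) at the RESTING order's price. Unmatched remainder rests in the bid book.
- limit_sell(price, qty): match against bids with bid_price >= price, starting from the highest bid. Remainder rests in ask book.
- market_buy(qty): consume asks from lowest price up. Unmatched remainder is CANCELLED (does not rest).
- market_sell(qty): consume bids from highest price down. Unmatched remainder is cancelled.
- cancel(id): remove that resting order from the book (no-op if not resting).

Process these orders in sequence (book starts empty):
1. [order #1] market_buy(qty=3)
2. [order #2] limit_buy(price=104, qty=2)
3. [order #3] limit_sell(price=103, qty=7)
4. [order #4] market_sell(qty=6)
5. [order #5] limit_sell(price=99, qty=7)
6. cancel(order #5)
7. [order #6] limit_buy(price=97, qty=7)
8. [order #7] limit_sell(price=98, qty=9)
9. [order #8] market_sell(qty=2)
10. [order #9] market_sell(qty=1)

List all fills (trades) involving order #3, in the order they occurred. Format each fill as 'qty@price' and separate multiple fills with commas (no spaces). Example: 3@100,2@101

After op 1 [order #1] market_buy(qty=3): fills=none; bids=[-] asks=[-]
After op 2 [order #2] limit_buy(price=104, qty=2): fills=none; bids=[#2:2@104] asks=[-]
After op 3 [order #3] limit_sell(price=103, qty=7): fills=#2x#3:2@104; bids=[-] asks=[#3:5@103]
After op 4 [order #4] market_sell(qty=6): fills=none; bids=[-] asks=[#3:5@103]
After op 5 [order #5] limit_sell(price=99, qty=7): fills=none; bids=[-] asks=[#5:7@99 #3:5@103]
After op 6 cancel(order #5): fills=none; bids=[-] asks=[#3:5@103]
After op 7 [order #6] limit_buy(price=97, qty=7): fills=none; bids=[#6:7@97] asks=[#3:5@103]
After op 8 [order #7] limit_sell(price=98, qty=9): fills=none; bids=[#6:7@97] asks=[#7:9@98 #3:5@103]
After op 9 [order #8] market_sell(qty=2): fills=#6x#8:2@97; bids=[#6:5@97] asks=[#7:9@98 #3:5@103]
After op 10 [order #9] market_sell(qty=1): fills=#6x#9:1@97; bids=[#6:4@97] asks=[#7:9@98 #3:5@103]

Answer: 2@104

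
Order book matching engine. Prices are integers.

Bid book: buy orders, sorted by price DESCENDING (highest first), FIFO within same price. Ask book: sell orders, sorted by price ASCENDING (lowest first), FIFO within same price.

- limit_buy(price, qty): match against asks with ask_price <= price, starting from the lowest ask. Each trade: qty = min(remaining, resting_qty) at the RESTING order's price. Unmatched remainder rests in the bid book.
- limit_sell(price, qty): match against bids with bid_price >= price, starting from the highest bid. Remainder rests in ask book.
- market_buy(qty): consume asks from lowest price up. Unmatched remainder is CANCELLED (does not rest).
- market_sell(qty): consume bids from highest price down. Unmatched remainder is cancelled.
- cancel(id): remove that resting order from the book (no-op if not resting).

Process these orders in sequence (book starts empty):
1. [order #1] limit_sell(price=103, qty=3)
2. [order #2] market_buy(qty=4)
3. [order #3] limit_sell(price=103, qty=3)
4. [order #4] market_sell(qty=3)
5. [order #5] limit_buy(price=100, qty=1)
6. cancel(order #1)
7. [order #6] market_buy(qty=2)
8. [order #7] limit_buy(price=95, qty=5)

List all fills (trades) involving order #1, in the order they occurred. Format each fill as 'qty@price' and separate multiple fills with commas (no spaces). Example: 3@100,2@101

Answer: 3@103

Derivation:
After op 1 [order #1] limit_sell(price=103, qty=3): fills=none; bids=[-] asks=[#1:3@103]
After op 2 [order #2] market_buy(qty=4): fills=#2x#1:3@103; bids=[-] asks=[-]
After op 3 [order #3] limit_sell(price=103, qty=3): fills=none; bids=[-] asks=[#3:3@103]
After op 4 [order #4] market_sell(qty=3): fills=none; bids=[-] asks=[#3:3@103]
After op 5 [order #5] limit_buy(price=100, qty=1): fills=none; bids=[#5:1@100] asks=[#3:3@103]
After op 6 cancel(order #1): fills=none; bids=[#5:1@100] asks=[#3:3@103]
After op 7 [order #6] market_buy(qty=2): fills=#6x#3:2@103; bids=[#5:1@100] asks=[#3:1@103]
After op 8 [order #7] limit_buy(price=95, qty=5): fills=none; bids=[#5:1@100 #7:5@95] asks=[#3:1@103]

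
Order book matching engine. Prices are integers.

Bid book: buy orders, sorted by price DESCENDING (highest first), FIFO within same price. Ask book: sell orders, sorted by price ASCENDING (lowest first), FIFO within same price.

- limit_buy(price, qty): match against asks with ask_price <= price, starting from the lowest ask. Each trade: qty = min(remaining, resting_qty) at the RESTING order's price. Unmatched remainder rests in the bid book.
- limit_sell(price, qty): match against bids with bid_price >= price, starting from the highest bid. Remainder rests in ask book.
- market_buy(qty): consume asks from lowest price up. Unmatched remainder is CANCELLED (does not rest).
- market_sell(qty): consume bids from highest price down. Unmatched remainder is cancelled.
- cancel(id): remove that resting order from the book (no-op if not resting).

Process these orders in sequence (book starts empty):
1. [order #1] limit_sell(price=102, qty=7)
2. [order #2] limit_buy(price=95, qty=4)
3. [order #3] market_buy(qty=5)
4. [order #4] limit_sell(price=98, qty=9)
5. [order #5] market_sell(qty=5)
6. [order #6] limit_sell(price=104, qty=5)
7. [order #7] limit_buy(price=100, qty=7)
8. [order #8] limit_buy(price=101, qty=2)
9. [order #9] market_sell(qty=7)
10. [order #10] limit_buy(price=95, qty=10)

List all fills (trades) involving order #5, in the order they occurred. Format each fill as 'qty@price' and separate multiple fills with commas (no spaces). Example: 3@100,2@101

After op 1 [order #1] limit_sell(price=102, qty=7): fills=none; bids=[-] asks=[#1:7@102]
After op 2 [order #2] limit_buy(price=95, qty=4): fills=none; bids=[#2:4@95] asks=[#1:7@102]
After op 3 [order #3] market_buy(qty=5): fills=#3x#1:5@102; bids=[#2:4@95] asks=[#1:2@102]
After op 4 [order #4] limit_sell(price=98, qty=9): fills=none; bids=[#2:4@95] asks=[#4:9@98 #1:2@102]
After op 5 [order #5] market_sell(qty=5): fills=#2x#5:4@95; bids=[-] asks=[#4:9@98 #1:2@102]
After op 6 [order #6] limit_sell(price=104, qty=5): fills=none; bids=[-] asks=[#4:9@98 #1:2@102 #6:5@104]
After op 7 [order #7] limit_buy(price=100, qty=7): fills=#7x#4:7@98; bids=[-] asks=[#4:2@98 #1:2@102 #6:5@104]
After op 8 [order #8] limit_buy(price=101, qty=2): fills=#8x#4:2@98; bids=[-] asks=[#1:2@102 #6:5@104]
After op 9 [order #9] market_sell(qty=7): fills=none; bids=[-] asks=[#1:2@102 #6:5@104]
After op 10 [order #10] limit_buy(price=95, qty=10): fills=none; bids=[#10:10@95] asks=[#1:2@102 #6:5@104]

Answer: 4@95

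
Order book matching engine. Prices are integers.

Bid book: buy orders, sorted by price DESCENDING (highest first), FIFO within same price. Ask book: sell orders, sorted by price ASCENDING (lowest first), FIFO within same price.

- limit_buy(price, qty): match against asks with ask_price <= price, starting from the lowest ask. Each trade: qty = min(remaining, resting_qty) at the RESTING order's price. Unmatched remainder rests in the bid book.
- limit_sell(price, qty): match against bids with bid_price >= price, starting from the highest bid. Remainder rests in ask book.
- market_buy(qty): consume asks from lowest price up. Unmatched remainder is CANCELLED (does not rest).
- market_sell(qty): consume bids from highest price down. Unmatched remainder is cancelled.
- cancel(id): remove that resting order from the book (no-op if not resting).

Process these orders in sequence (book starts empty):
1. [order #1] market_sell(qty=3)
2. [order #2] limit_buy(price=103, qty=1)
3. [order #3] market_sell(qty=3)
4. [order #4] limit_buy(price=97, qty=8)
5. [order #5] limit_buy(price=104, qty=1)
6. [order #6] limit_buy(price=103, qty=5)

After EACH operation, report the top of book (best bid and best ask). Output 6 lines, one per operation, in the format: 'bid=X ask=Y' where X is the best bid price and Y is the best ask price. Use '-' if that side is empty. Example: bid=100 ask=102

Answer: bid=- ask=-
bid=103 ask=-
bid=- ask=-
bid=97 ask=-
bid=104 ask=-
bid=104 ask=-

Derivation:
After op 1 [order #1] market_sell(qty=3): fills=none; bids=[-] asks=[-]
After op 2 [order #2] limit_buy(price=103, qty=1): fills=none; bids=[#2:1@103] asks=[-]
After op 3 [order #3] market_sell(qty=3): fills=#2x#3:1@103; bids=[-] asks=[-]
After op 4 [order #4] limit_buy(price=97, qty=8): fills=none; bids=[#4:8@97] asks=[-]
After op 5 [order #5] limit_buy(price=104, qty=1): fills=none; bids=[#5:1@104 #4:8@97] asks=[-]
After op 6 [order #6] limit_buy(price=103, qty=5): fills=none; bids=[#5:1@104 #6:5@103 #4:8@97] asks=[-]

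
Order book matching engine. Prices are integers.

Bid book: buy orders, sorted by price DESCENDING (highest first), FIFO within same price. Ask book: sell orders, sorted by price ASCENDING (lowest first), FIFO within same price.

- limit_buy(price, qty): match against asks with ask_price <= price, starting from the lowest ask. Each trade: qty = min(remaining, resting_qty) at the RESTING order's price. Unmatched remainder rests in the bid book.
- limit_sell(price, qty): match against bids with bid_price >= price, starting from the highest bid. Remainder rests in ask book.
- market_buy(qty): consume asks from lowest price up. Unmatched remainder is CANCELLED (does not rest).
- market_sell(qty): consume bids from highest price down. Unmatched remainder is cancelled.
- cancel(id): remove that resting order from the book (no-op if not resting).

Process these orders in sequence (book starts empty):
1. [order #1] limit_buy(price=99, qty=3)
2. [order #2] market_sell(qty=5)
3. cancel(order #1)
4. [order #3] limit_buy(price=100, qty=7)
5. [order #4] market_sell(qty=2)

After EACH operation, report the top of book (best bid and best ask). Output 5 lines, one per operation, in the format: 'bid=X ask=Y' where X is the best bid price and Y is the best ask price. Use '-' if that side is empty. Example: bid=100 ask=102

After op 1 [order #1] limit_buy(price=99, qty=3): fills=none; bids=[#1:3@99] asks=[-]
After op 2 [order #2] market_sell(qty=5): fills=#1x#2:3@99; bids=[-] asks=[-]
After op 3 cancel(order #1): fills=none; bids=[-] asks=[-]
After op 4 [order #3] limit_buy(price=100, qty=7): fills=none; bids=[#3:7@100] asks=[-]
After op 5 [order #4] market_sell(qty=2): fills=#3x#4:2@100; bids=[#3:5@100] asks=[-]

Answer: bid=99 ask=-
bid=- ask=-
bid=- ask=-
bid=100 ask=-
bid=100 ask=-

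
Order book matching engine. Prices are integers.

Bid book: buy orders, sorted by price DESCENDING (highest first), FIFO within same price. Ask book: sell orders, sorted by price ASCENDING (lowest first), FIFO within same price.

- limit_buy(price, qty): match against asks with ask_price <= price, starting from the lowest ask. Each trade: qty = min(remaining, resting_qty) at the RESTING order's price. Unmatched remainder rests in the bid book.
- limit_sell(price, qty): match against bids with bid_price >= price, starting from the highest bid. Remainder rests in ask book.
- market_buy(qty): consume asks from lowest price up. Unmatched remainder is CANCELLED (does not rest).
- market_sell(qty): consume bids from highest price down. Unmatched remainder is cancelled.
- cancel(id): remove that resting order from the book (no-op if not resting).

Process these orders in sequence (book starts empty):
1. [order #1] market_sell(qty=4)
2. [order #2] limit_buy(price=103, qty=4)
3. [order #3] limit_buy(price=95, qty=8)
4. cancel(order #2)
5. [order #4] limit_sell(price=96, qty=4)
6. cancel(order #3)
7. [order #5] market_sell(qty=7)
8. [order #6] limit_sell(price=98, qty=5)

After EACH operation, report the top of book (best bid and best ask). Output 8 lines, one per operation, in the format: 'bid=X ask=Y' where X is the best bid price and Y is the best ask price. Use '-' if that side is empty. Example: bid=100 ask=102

Answer: bid=- ask=-
bid=103 ask=-
bid=103 ask=-
bid=95 ask=-
bid=95 ask=96
bid=- ask=96
bid=- ask=96
bid=- ask=96

Derivation:
After op 1 [order #1] market_sell(qty=4): fills=none; bids=[-] asks=[-]
After op 2 [order #2] limit_buy(price=103, qty=4): fills=none; bids=[#2:4@103] asks=[-]
After op 3 [order #3] limit_buy(price=95, qty=8): fills=none; bids=[#2:4@103 #3:8@95] asks=[-]
After op 4 cancel(order #2): fills=none; bids=[#3:8@95] asks=[-]
After op 5 [order #4] limit_sell(price=96, qty=4): fills=none; bids=[#3:8@95] asks=[#4:4@96]
After op 6 cancel(order #3): fills=none; bids=[-] asks=[#4:4@96]
After op 7 [order #5] market_sell(qty=7): fills=none; bids=[-] asks=[#4:4@96]
After op 8 [order #6] limit_sell(price=98, qty=5): fills=none; bids=[-] asks=[#4:4@96 #6:5@98]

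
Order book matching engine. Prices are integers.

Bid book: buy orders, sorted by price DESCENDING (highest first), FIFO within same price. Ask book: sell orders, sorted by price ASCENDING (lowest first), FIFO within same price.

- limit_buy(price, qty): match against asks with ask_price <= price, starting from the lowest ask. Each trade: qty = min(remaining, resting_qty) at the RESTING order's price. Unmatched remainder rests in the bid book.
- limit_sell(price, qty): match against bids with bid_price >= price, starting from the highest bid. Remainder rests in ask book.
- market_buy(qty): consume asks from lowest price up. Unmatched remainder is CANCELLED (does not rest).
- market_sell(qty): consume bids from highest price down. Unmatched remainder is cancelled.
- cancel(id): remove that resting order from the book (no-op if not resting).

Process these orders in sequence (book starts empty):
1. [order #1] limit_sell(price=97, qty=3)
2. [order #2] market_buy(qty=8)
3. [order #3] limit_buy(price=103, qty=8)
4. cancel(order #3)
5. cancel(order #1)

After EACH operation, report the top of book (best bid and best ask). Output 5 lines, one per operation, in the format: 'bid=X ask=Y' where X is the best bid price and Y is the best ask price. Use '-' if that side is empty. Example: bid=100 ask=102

Answer: bid=- ask=97
bid=- ask=-
bid=103 ask=-
bid=- ask=-
bid=- ask=-

Derivation:
After op 1 [order #1] limit_sell(price=97, qty=3): fills=none; bids=[-] asks=[#1:3@97]
After op 2 [order #2] market_buy(qty=8): fills=#2x#1:3@97; bids=[-] asks=[-]
After op 3 [order #3] limit_buy(price=103, qty=8): fills=none; bids=[#3:8@103] asks=[-]
After op 4 cancel(order #3): fills=none; bids=[-] asks=[-]
After op 5 cancel(order #1): fills=none; bids=[-] asks=[-]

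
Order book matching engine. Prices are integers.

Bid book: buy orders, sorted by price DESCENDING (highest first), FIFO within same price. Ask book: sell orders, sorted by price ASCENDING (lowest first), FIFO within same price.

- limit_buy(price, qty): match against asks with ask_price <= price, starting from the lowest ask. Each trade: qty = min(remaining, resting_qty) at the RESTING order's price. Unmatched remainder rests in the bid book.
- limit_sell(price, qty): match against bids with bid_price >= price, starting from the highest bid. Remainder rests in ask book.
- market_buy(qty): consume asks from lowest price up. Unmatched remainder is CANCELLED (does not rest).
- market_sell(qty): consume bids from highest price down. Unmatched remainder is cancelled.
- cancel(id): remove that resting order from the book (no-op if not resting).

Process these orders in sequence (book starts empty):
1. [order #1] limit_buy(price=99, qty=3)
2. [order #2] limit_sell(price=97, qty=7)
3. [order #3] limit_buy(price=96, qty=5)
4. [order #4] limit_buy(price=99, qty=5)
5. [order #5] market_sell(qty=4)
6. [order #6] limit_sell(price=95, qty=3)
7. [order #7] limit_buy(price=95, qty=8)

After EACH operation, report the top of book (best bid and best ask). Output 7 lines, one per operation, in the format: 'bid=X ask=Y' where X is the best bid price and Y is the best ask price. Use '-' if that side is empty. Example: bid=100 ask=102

Answer: bid=99 ask=-
bid=- ask=97
bid=96 ask=97
bid=99 ask=-
bid=96 ask=-
bid=- ask=95
bid=95 ask=-

Derivation:
After op 1 [order #1] limit_buy(price=99, qty=3): fills=none; bids=[#1:3@99] asks=[-]
After op 2 [order #2] limit_sell(price=97, qty=7): fills=#1x#2:3@99; bids=[-] asks=[#2:4@97]
After op 3 [order #3] limit_buy(price=96, qty=5): fills=none; bids=[#3:5@96] asks=[#2:4@97]
After op 4 [order #4] limit_buy(price=99, qty=5): fills=#4x#2:4@97; bids=[#4:1@99 #3:5@96] asks=[-]
After op 5 [order #5] market_sell(qty=4): fills=#4x#5:1@99 #3x#5:3@96; bids=[#3:2@96] asks=[-]
After op 6 [order #6] limit_sell(price=95, qty=3): fills=#3x#6:2@96; bids=[-] asks=[#6:1@95]
After op 7 [order #7] limit_buy(price=95, qty=8): fills=#7x#6:1@95; bids=[#7:7@95] asks=[-]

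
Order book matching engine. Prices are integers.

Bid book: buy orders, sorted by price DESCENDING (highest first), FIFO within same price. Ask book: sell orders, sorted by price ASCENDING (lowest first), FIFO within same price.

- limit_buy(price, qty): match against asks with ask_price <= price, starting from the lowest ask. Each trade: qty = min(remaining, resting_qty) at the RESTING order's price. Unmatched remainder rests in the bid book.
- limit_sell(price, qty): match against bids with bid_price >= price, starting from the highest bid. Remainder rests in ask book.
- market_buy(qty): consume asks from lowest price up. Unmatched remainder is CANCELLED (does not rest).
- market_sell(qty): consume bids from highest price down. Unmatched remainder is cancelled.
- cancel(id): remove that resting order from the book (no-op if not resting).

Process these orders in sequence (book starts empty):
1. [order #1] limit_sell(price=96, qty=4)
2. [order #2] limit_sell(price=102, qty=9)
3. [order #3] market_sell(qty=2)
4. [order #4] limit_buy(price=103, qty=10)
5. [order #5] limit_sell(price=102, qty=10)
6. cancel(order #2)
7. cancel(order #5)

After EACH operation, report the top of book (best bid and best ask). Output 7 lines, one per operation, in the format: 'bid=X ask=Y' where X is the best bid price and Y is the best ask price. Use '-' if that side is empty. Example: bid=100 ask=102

After op 1 [order #1] limit_sell(price=96, qty=4): fills=none; bids=[-] asks=[#1:4@96]
After op 2 [order #2] limit_sell(price=102, qty=9): fills=none; bids=[-] asks=[#1:4@96 #2:9@102]
After op 3 [order #3] market_sell(qty=2): fills=none; bids=[-] asks=[#1:4@96 #2:9@102]
After op 4 [order #4] limit_buy(price=103, qty=10): fills=#4x#1:4@96 #4x#2:6@102; bids=[-] asks=[#2:3@102]
After op 5 [order #5] limit_sell(price=102, qty=10): fills=none; bids=[-] asks=[#2:3@102 #5:10@102]
After op 6 cancel(order #2): fills=none; bids=[-] asks=[#5:10@102]
After op 7 cancel(order #5): fills=none; bids=[-] asks=[-]

Answer: bid=- ask=96
bid=- ask=96
bid=- ask=96
bid=- ask=102
bid=- ask=102
bid=- ask=102
bid=- ask=-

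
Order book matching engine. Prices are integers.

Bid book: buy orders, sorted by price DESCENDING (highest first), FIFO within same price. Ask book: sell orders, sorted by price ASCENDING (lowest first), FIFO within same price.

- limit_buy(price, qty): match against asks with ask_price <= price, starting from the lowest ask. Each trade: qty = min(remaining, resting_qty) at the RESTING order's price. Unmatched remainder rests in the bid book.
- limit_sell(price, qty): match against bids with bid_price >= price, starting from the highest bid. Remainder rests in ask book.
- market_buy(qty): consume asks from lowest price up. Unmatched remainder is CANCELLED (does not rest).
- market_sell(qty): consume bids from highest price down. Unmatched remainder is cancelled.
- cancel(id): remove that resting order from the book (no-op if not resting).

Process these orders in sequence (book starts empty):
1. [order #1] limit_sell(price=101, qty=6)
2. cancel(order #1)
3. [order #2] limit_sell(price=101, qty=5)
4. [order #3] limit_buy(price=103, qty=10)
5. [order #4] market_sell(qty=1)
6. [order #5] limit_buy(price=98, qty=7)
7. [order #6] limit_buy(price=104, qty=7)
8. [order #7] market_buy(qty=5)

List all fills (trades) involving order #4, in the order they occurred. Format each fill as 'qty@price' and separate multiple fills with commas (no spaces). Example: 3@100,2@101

After op 1 [order #1] limit_sell(price=101, qty=6): fills=none; bids=[-] asks=[#1:6@101]
After op 2 cancel(order #1): fills=none; bids=[-] asks=[-]
After op 3 [order #2] limit_sell(price=101, qty=5): fills=none; bids=[-] asks=[#2:5@101]
After op 4 [order #3] limit_buy(price=103, qty=10): fills=#3x#2:5@101; bids=[#3:5@103] asks=[-]
After op 5 [order #4] market_sell(qty=1): fills=#3x#4:1@103; bids=[#3:4@103] asks=[-]
After op 6 [order #5] limit_buy(price=98, qty=7): fills=none; bids=[#3:4@103 #5:7@98] asks=[-]
After op 7 [order #6] limit_buy(price=104, qty=7): fills=none; bids=[#6:7@104 #3:4@103 #5:7@98] asks=[-]
After op 8 [order #7] market_buy(qty=5): fills=none; bids=[#6:7@104 #3:4@103 #5:7@98] asks=[-]

Answer: 1@103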